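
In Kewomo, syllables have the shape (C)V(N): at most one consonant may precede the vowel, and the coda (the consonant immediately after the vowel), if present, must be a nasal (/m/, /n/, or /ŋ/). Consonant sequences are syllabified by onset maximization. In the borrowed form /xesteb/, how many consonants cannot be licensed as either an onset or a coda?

2

Syllabifying with onset maximization leaves /s/, /b/ stranded (only a nasal (/m/, /n/, or /ŋ/) is licensed in coda position; onsets are limited to one consonant).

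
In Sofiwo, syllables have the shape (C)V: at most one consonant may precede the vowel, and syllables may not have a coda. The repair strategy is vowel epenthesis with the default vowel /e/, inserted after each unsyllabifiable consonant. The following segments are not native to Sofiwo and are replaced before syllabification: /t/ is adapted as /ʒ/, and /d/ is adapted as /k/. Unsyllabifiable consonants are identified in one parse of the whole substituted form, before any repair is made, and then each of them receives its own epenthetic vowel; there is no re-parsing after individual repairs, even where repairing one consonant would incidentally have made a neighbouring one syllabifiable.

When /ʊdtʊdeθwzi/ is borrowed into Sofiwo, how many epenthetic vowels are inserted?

After substitution the input is /ʊkʒʊkeθwzi/.
The unsyllabifiable consonants are /k/, /θ/, /w/; each receives one epenthetic vowel.

3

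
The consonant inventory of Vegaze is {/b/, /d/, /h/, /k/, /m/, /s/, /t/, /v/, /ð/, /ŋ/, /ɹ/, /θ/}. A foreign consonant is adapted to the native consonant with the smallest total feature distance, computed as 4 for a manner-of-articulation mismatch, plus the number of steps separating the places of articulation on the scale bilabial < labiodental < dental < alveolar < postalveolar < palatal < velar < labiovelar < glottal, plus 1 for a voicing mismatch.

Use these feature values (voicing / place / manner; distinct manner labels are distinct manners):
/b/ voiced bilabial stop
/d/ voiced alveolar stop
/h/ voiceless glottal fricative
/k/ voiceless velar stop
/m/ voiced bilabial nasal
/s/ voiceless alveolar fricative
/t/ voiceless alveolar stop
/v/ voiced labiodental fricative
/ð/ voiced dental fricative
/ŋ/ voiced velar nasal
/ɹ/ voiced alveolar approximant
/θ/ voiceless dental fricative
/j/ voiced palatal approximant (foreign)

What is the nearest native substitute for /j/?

/ɹ/ is closest: same manner (approximant), place distance 2 (palatal→alveolar), same voicing; total 2. Next closest is /ŋ/ at distance 5.

ɹ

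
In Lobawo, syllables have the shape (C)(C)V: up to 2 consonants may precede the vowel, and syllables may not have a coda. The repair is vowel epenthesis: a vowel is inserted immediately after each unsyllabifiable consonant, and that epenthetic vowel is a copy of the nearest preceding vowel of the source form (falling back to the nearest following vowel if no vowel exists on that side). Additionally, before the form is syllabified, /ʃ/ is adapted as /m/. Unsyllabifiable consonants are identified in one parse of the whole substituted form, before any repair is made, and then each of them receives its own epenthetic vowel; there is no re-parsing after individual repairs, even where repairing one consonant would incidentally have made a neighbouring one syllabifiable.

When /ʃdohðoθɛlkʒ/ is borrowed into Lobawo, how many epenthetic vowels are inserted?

After substitution the input is /mdohðoθɛlkʒ/.
The unsyllabifiable consonants are /l/, /k/, /ʒ/; each receives one epenthetic vowel.

3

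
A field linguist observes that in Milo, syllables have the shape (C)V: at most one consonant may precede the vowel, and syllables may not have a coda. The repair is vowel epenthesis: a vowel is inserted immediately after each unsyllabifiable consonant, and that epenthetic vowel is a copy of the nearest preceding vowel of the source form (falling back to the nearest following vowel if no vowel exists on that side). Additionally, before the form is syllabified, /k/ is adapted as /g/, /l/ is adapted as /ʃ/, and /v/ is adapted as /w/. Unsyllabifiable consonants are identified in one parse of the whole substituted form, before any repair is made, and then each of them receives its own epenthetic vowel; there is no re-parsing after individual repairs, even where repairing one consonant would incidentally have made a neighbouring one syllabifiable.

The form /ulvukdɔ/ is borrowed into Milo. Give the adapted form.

uʃuwugudɔ

Substitution: /l/ → /ʃ/, /v/ → /w/, /k/ → /g/, giving /uʃwugdɔ/.
Under (C)V, the unsyllabifiable consonants are /ʃ/, /g/ (no codas are permitted; onsets are limited to one consonant).
Each unlicensed consonant becomes the onset of a new syllable: /ʃ/ → /ʃu/, /g/ → /gu/.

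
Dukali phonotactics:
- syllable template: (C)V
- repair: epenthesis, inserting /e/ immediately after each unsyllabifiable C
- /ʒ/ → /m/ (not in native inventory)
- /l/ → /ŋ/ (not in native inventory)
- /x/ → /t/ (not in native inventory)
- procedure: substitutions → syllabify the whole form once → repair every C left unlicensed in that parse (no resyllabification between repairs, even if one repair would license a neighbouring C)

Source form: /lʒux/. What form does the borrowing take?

ŋemute

Substitution: /l/ → /ŋ/, /ʒ/ → /m/, /x/ → /t/, giving /ŋmut/.
Syllabifying with onset maximization leaves /ŋ/, /t/ stranded (no codas are permitted; onsets are limited to one consonant).
Inserting the epenthetic vowel yields /ŋ/ → /ŋe/, /t/ → /te/.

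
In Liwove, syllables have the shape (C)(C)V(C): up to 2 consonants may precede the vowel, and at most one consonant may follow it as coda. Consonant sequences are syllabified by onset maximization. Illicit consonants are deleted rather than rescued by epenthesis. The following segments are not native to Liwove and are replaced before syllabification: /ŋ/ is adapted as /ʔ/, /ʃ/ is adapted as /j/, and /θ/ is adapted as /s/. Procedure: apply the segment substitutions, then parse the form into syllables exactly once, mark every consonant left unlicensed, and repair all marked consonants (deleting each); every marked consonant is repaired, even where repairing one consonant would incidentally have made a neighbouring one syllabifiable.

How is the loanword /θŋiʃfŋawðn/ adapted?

Substitution: /θ/ → /s/, /ŋ/ → /ʔ/, /ʃ/ → /j/, giving /sʔijfʔawðn/.
Syllabifying with onset maximization leaves /ð/, /n/ stranded (at most one coda consonant is licensed; onsets may contain at most 2 consonants).
Deleting the stranded consonants removes /ð/, /n/.

sʔijfʔaw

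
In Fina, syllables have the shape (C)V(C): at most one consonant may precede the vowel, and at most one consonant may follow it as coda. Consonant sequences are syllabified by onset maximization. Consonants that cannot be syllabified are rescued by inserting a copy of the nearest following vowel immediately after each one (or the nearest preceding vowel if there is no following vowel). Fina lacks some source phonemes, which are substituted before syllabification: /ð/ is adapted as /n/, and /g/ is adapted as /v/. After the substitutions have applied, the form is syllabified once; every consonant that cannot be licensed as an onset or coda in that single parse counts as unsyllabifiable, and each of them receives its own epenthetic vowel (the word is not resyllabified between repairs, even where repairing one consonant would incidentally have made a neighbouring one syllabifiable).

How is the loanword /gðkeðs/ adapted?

Substitution: /g/ → /v/, /ð/ → /n/, giving /vnkens/.
The consonants /v/, /n/, /s/ cannot be parsed into a legal (C)V(C) syllable (at most one coda consonant is licensed; onsets are limited to one consonant).
Epenthesis after each stranded consonant: /v/ → /ve/, /n/ → /ne/, /s/ → /se/.

venekense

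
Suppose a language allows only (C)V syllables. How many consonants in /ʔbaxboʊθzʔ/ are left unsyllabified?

5

Under (C)V, the unsyllabifiable consonants are /ʔ/, /x/, /θ/, /z/, /ʔ/ (no codas are permitted; onsets are limited to one consonant).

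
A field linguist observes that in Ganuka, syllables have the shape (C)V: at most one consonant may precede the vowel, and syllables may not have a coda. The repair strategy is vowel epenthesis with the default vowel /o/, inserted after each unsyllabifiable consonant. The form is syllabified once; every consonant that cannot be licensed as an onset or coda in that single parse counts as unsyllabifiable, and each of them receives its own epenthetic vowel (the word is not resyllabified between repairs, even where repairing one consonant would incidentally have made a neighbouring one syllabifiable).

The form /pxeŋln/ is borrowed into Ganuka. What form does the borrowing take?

Syllabifying with onset maximization leaves /p/, /ŋ/, /l/, /n/ stranded (no codas are permitted; onsets are limited to one consonant).
Each unlicensed consonant becomes the onset of a new syllable: /p/ → /po/, /ŋ/ → /ŋo/, /l/ → /lo/, /n/ → /no/.

poxeŋolono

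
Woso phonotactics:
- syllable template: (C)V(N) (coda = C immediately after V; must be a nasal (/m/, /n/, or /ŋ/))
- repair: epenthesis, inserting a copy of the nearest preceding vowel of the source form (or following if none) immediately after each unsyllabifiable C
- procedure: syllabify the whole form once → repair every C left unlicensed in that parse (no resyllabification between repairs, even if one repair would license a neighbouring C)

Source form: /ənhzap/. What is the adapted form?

Under (C)V(N), the unsyllabifiable consonants are /h/, /p/ (only a nasal (/m/, /n/, or /ŋ/) is licensed in coda position; onsets are limited to one consonant).
Each unlicensed consonant becomes the onset of a new syllable: /h/ → /hə/, /p/ → /pa/.

ənhəzapa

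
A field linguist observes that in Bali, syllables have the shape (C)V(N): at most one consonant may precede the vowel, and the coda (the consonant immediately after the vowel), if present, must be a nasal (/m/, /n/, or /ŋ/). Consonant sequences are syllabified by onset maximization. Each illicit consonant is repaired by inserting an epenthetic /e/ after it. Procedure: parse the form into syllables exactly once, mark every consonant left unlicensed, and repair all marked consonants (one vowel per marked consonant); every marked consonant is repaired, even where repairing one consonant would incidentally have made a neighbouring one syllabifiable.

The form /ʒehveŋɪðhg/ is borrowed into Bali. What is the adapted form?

ʒeheveŋɪðehege

Under (C)V(N), the unsyllabifiable consonants are /h/, /ð/, /h/, /g/ (only a nasal (/m/, /n/, or /ŋ/) is licensed in coda position; onsets are limited to one consonant).
Inserting the epenthetic vowel yields /h/ → /he/, /ð/ → /ðe/, /h/ → /he/, /g/ → /ge/.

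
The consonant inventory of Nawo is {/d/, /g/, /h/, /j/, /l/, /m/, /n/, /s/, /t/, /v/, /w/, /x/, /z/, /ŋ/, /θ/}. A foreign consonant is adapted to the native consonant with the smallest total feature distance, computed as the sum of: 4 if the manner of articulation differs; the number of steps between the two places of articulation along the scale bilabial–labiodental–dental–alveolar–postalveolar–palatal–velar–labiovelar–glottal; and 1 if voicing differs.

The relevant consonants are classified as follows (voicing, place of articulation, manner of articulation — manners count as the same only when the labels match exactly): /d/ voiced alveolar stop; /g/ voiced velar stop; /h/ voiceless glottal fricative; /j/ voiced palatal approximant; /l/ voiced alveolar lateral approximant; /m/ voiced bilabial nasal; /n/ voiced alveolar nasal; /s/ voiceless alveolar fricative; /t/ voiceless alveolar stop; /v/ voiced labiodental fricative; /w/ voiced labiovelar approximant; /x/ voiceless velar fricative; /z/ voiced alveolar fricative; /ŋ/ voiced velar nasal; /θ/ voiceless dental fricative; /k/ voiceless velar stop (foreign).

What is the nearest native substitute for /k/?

/g/ is closest: same manner (stop), place distance 0 (velar→velar), voicing differs (+1); total 1. Next closest is /t/ at distance 3.

g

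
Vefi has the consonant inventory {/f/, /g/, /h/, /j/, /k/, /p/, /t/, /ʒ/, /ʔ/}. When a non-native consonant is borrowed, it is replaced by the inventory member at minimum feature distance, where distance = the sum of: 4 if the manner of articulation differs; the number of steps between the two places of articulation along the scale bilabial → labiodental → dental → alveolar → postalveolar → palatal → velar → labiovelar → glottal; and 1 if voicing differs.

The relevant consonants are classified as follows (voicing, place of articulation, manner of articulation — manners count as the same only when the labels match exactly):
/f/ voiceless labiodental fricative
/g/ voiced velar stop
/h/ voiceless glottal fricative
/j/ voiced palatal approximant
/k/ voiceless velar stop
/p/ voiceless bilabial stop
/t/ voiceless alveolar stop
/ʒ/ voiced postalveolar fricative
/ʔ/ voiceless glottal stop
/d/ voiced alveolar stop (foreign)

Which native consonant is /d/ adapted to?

/t/ is closest: same manner (stop), place distance 0 (alveolar→alveolar), voicing differs (+1); total 1. Next closest is /g/ at distance 3.

t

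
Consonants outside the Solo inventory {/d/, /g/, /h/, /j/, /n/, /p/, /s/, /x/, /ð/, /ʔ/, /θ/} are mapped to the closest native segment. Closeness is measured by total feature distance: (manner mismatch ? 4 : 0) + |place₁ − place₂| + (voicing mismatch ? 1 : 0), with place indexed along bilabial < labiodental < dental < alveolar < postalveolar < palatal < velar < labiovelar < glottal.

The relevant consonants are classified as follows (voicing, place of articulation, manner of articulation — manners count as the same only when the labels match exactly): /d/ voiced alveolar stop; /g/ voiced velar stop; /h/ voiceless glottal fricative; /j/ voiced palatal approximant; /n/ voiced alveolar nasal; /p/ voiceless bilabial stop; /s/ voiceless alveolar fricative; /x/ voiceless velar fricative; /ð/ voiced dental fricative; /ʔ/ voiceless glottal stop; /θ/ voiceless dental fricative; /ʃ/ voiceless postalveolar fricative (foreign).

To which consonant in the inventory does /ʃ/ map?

/s/ is closest: same manner (fricative), place distance 1 (postalveolar→alveolar), same voicing; total 1. Next closest is /x/ at distance 2.

s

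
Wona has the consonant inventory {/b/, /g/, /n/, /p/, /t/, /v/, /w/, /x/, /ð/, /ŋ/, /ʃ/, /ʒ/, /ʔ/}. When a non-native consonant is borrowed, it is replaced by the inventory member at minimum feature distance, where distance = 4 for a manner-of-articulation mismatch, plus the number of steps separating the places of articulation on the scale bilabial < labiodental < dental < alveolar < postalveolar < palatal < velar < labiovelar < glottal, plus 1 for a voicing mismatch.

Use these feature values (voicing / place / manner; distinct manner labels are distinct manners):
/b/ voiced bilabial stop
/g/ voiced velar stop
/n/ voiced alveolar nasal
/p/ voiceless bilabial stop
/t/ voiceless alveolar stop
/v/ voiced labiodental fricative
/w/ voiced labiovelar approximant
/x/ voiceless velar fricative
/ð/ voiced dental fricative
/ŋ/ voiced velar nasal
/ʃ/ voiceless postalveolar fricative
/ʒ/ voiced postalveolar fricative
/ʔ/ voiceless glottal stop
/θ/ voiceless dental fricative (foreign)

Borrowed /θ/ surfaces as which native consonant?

/ð/ is closest: same manner (fricative), place distance 0 (dental→dental), voicing differs (+1); total 1. Next closest is /v/ at distance 2.

ð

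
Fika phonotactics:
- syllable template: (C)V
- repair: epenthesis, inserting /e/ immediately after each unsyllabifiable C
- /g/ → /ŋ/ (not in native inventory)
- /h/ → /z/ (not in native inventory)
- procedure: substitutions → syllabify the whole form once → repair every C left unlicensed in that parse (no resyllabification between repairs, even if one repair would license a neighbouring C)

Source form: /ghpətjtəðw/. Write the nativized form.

Substitution: /g/ → /ŋ/, /h/ → /z/, giving /ŋzpətjtəðw/.
The consonants /ŋ/, /z/, /t/, /j/, /ð/, /w/ cannot be parsed into a legal (C)V syllable (no codas are permitted; onsets are limited to one consonant).
Each unlicensed consonant becomes the onset of a new syllable: /ŋ/ → /ŋe/, /z/ → /ze/, /t/ → /te/, /j/ → /je/, /ð/ → /ðe/, /w/ → /we/.

ŋezepətejetəðewe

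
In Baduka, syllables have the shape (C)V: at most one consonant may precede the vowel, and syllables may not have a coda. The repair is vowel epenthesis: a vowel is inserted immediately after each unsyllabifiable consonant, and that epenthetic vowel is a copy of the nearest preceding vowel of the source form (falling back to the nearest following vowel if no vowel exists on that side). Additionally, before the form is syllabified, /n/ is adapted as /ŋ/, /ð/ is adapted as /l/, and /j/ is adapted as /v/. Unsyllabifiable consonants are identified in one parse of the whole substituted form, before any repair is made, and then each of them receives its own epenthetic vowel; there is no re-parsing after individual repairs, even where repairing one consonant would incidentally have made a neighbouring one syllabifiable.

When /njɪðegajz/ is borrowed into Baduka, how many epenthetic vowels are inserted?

After substitution the input is /ŋvɪlegavz/.
The unsyllabifiable consonants are /ŋ/, /v/, /z/; each receives one epenthetic vowel.

3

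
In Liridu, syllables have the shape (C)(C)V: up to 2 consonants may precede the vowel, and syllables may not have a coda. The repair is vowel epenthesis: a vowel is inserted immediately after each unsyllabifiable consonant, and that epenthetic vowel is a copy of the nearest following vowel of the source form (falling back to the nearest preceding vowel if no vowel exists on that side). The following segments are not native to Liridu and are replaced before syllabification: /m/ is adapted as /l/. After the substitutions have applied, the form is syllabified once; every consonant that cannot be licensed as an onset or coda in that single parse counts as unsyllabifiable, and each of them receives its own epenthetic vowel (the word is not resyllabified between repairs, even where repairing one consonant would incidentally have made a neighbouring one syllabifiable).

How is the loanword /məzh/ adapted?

ləzəhə

Substitution: /m/ → /l/, giving /ləzh/.
Syllabifying with onset maximization leaves /z/, /h/ stranded (no codas are permitted; onsets may contain at most 2 consonants).
Epenthesis after each stranded consonant: /z/ → /zə/, /h/ → /hə/.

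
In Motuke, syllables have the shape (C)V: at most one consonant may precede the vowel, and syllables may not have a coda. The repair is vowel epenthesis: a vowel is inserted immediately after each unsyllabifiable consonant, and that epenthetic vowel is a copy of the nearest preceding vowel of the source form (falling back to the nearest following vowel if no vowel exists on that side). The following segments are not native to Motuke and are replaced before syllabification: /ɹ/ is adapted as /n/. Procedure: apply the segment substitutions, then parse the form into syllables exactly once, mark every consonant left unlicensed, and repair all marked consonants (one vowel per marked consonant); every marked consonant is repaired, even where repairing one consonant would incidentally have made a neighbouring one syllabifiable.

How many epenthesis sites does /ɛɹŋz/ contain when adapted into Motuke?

3

After substitution the input is /ɛnŋz/.
The unsyllabifiable consonants are /n/, /ŋ/, /z/; each receives one epenthetic vowel.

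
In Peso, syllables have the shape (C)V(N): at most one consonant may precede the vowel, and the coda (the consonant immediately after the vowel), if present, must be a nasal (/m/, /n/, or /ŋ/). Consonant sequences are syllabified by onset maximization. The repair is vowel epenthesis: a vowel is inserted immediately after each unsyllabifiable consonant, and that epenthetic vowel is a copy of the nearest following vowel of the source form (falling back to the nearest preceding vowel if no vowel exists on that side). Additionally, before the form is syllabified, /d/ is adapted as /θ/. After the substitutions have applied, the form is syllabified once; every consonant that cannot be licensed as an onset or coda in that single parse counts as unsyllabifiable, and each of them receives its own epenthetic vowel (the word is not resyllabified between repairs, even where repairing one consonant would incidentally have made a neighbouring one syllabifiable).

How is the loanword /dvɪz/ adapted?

Substitution: /d/ → /θ/, giving /θvɪz/.
Syllabifying with onset maximization leaves /θ/, /z/ stranded (only a nasal (/m/, /n/, or /ŋ/) is licensed in coda position; onsets are limited to one consonant).
Inserting the epenthetic vowel yields /θ/ → /θɪ/, /z/ → /zɪ/.

θɪvɪzɪ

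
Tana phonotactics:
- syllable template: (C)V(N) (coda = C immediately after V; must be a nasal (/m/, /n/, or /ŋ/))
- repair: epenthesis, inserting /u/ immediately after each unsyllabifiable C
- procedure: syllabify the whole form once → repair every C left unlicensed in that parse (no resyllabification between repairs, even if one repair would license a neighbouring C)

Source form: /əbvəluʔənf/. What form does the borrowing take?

The consonants /b/, /f/ cannot be parsed into a legal (C)V(N) syllable (only a nasal (/m/, /n/, or /ŋ/) is licensed in coda position; onsets are limited to one consonant).
Inserting the epenthetic vowel yields /b/ → /bu/, /f/ → /fu/.

əbuvəluʔənfu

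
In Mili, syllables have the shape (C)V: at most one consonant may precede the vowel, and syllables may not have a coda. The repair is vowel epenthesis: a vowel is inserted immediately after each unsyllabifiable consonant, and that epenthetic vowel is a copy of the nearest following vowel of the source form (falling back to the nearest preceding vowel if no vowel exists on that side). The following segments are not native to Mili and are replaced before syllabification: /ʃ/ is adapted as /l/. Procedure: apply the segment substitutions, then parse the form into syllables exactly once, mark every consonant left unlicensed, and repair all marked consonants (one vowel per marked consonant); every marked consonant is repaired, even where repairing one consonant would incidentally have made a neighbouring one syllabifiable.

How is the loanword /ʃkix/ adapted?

likixi

Substitution: /ʃ/ → /l/, giving /lkix/.
Under (C)V, the unsyllabifiable consonants are /l/, /x/ (no codas are permitted; onsets are limited to one consonant).
Inserting the epenthetic vowel yields /l/ → /li/, /x/ → /xi/.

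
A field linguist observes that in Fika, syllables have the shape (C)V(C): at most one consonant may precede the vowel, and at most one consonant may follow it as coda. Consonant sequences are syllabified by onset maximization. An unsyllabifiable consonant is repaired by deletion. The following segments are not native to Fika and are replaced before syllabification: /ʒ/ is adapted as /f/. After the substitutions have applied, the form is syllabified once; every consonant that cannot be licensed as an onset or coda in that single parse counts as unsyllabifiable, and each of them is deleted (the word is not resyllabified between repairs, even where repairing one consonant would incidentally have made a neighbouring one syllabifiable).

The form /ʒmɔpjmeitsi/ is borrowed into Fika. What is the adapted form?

Substitution: /ʒ/ → /f/, giving /fmɔpjmeitsi/.
Under (C)V(C), the unsyllabifiable consonants are /f/, /j/ (at most one coda consonant is licensed; onsets are limited to one consonant).
Deletion applies to /f/, /j/.

mɔpmeitsi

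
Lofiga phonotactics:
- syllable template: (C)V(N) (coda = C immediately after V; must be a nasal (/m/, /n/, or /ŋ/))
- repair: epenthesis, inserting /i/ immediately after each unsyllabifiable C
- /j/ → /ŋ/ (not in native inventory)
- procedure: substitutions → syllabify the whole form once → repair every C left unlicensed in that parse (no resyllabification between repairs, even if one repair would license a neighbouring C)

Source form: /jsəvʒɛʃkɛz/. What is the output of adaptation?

ŋisəviʒɛʃikɛzi

Substitution: /j/ → /ŋ/, giving /ŋsəvʒɛʃkɛz/.
Syllabifying with onset maximization leaves /ŋ/, /v/, /ʃ/, /z/ stranded (only a nasal (/m/, /n/, or /ŋ/) is licensed in coda position; onsets are limited to one consonant).
Each unlicensed consonant becomes the onset of a new syllable: /ŋ/ → /ŋi/, /v/ → /vi/, /ʃ/ → /ʃi/, /z/ → /zi/.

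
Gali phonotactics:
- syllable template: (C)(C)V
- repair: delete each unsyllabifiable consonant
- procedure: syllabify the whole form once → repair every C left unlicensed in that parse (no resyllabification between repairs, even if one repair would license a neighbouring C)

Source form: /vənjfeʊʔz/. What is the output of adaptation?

vəjfeʊ

Syllabifying with onset maximization leaves /n/, /ʔ/, /z/ stranded (no codas are permitted; onsets may contain at most 2 consonants).
Each unlicensed consonant is deleted: /n/, /ʔ/, /z/.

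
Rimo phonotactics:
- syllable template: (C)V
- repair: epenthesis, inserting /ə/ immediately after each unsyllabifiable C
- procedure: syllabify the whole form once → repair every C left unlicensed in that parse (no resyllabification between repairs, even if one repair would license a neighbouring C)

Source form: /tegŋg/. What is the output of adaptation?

tegəŋəgə

The consonants /g/, /ŋ/, /g/ cannot be parsed into a legal (C)V syllable (no codas are permitted; onsets are limited to one consonant).
Each unlicensed consonant becomes the onset of a new syllable: /g/ → /gə/, /ŋ/ → /ŋə/, /g/ → /gə/.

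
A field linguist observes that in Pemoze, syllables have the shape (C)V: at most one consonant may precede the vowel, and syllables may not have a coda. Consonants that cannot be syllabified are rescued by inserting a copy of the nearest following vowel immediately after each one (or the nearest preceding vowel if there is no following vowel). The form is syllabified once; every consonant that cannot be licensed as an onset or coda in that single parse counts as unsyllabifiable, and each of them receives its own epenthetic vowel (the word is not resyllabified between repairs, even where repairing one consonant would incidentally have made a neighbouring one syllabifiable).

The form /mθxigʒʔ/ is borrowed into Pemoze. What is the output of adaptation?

The consonants /m/, /θ/, /g/, /ʒ/, /ʔ/ cannot be parsed into a legal (C)V syllable (no codas are permitted; onsets are limited to one consonant).
Epenthesis after each stranded consonant: /m/ → /mi/, /θ/ → /θi/, /g/ → /gi/, /ʒ/ → /ʒi/, /ʔ/ → /ʔi/.

miθixigiʒiʔi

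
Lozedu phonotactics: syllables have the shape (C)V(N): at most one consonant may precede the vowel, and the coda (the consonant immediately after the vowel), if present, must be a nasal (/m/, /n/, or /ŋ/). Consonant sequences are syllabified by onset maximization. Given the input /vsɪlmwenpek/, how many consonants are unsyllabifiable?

The consonants /v/, /l/, /m/, /k/ cannot be parsed into a legal (C)V(N) syllable (only a nasal (/m/, /n/, or /ŋ/) is licensed in coda position; onsets are limited to one consonant).

4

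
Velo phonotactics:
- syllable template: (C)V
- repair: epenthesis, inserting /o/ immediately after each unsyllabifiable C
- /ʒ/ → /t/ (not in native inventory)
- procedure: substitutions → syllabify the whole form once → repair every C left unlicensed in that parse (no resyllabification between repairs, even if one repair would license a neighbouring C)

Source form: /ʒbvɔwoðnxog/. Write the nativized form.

Substitution: /ʒ/ → /t/, giving /tbvɔwoðnxog/.
Under (C)V, the unsyllabifiable consonants are /t/, /b/, /ð/, /n/, /g/ (no codas are permitted; onsets are limited to one consonant).
Inserting the epenthetic vowel yields /t/ → /to/, /b/ → /bo/, /ð/ → /ðo/, /n/ → /no/, /g/ → /go/.

tobovɔwoðonoxogo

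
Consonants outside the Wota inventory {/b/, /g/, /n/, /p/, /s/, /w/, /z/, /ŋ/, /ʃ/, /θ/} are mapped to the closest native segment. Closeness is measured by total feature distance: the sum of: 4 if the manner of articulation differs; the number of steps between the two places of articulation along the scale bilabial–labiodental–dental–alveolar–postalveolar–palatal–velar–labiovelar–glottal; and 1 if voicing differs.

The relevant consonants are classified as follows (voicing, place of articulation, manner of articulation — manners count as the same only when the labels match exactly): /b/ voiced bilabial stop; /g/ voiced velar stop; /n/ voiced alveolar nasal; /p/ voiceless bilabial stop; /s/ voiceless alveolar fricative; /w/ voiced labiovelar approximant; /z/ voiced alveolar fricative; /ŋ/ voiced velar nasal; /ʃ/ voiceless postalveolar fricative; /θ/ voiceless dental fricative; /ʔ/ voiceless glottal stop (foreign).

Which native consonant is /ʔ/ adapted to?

/g/ is closest: same manner (stop), place distance 2 (glottal→velar), voicing differs (+1); total 3. Next closest is /w/ at distance 6.

g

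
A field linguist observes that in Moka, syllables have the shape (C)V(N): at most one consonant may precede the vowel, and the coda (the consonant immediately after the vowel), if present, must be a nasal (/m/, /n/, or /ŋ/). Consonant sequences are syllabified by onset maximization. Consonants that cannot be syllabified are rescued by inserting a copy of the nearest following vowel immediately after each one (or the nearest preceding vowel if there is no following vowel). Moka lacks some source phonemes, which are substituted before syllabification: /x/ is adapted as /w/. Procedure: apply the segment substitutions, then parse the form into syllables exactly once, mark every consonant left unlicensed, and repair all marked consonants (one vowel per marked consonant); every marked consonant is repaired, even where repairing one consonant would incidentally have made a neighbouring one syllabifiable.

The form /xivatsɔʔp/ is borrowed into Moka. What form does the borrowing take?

wivatɔsɔʔɔpɔ

Substitution: /x/ → /w/, giving /wivatsɔʔp/.
Under (C)V(N), the unsyllabifiable consonants are /t/, /ʔ/, /p/ (only a nasal (/m/, /n/, or /ŋ/) is licensed in coda position; onsets are limited to one consonant).
Epenthesis after each stranded consonant: /t/ → /tɔ/, /ʔ/ → /ʔɔ/, /p/ → /pɔ/.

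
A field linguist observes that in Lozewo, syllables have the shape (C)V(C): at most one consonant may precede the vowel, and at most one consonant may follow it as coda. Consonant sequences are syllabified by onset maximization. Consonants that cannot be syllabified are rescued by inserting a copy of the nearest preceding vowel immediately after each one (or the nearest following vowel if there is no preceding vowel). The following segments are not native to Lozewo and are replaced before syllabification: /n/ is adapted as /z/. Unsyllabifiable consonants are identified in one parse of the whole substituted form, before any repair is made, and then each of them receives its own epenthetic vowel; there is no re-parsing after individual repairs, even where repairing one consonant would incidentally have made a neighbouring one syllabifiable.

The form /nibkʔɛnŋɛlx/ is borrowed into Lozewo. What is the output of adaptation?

zibkiʔɛzŋɛlxɛ

Substitution: /n/ → /z/, giving /zibkʔɛzŋɛlx/.
Syllabifying with onset maximization leaves /k/, /x/ stranded (at most one coda consonant is licensed; onsets are limited to one consonant).
Inserting the epenthetic vowel yields /k/ → /ki/, /x/ → /xɛ/.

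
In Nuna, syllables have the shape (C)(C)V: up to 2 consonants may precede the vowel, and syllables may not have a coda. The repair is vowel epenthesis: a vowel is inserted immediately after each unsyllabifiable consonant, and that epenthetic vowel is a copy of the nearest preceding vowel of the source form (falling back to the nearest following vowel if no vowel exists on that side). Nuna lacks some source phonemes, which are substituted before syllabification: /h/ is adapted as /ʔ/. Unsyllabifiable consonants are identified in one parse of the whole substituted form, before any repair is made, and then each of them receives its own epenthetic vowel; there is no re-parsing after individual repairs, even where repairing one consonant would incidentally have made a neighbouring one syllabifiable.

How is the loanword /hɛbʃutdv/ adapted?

ʔɛbʃutuduvu

Substitution: /h/ → /ʔ/, giving /ʔɛbʃutdv/.
Under (C)(C)V, the unsyllabifiable consonants are /t/, /d/, /v/ (no codas are permitted; onsets may contain at most 2 consonants).
Epenthesis after each stranded consonant: /t/ → /tu/, /d/ → /du/, /v/ → /vu/.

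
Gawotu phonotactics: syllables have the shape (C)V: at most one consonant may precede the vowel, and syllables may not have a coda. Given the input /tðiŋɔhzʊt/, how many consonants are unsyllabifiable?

3

The consonants /t/, /h/, /t/ cannot be parsed into a legal (C)V syllable (no codas are permitted; onsets are limited to one consonant).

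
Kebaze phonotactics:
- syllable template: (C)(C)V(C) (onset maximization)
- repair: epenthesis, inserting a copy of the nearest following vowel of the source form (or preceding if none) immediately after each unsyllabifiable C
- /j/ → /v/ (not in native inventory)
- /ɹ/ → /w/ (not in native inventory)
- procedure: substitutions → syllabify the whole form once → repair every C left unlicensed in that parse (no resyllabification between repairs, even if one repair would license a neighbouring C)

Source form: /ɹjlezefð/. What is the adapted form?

wevlezefðe

Substitution: /ɹ/ → /w/, /j/ → /v/, giving /wvlezefð/.
The consonants /w/, /ð/ cannot be parsed into a legal (C)(C)V(C) syllable (at most one coda consonant is licensed; onsets may contain at most 2 consonants).
Epenthesis after each stranded consonant: /w/ → /we/, /ð/ → /ðe/.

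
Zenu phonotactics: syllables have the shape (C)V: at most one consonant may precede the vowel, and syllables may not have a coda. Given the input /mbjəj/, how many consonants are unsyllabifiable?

3

The consonants /m/, /b/, /j/ cannot be parsed into a legal (C)V syllable (no codas are permitted; onsets are limited to one consonant).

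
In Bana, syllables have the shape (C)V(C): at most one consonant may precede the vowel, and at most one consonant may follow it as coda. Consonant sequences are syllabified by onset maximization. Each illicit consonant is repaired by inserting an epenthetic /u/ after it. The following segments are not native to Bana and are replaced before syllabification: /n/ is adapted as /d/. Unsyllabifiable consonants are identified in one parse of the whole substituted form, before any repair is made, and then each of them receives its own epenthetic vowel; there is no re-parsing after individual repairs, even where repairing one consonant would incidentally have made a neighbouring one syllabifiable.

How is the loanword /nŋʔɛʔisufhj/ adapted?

Substitution: /n/ → /d/, giving /dŋʔɛʔisufhj/.
The consonants /d/, /ŋ/, /h/, /j/ cannot be parsed into a legal (C)V(C) syllable (at most one coda consonant is licensed; onsets are limited to one consonant).
Inserting the epenthetic vowel yields /d/ → /du/, /ŋ/ → /ŋu/, /h/ → /hu/, /j/ → /ju/.

duŋuʔɛʔisufhuju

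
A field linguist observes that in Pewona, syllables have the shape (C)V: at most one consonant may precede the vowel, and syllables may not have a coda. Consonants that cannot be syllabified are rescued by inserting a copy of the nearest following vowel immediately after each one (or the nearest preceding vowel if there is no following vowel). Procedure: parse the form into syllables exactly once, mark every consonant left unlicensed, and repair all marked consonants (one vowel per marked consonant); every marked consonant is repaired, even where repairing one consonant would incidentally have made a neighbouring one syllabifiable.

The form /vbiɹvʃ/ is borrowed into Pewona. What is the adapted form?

Syllabifying with onset maximization leaves /v/, /ɹ/, /v/, /ʃ/ stranded (no codas are permitted; onsets are limited to one consonant).
Inserting the epenthetic vowel yields /v/ → /vi/, /ɹ/ → /ɹi/, /v/ → /vi/, /ʃ/ → /ʃi/.

vibiɹiviʃi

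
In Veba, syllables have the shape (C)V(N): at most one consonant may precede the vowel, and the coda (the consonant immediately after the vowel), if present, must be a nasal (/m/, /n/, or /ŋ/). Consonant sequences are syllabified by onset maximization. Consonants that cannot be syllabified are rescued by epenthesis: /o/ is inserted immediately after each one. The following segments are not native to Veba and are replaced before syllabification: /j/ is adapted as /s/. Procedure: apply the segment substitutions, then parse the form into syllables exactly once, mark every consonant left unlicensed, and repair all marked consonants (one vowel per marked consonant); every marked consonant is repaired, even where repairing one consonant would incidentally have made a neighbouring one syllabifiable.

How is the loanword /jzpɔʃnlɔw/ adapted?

Substitution: /j/ → /s/, giving /szpɔʃnlɔw/.
Syllabifying with onset maximization leaves /s/, /z/, /ʃ/, /n/, /w/ stranded (only a nasal (/m/, /n/, or /ŋ/) is licensed in coda position; onsets are limited to one consonant).
Each unlicensed consonant becomes the onset of a new syllable: /s/ → /so/, /z/ → /zo/, /ʃ/ → /ʃo/, /n/ → /no/, /w/ → /wo/.

sozopɔʃonolɔwo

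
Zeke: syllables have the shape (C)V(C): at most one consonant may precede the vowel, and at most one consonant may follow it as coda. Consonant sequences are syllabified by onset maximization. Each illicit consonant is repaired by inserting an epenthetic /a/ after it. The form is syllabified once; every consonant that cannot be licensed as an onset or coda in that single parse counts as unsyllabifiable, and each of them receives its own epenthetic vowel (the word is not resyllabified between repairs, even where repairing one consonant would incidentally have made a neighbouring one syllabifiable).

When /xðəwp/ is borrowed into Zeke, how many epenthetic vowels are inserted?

2

The unsyllabifiable consonants are /x/, /p/; each receives one epenthetic vowel.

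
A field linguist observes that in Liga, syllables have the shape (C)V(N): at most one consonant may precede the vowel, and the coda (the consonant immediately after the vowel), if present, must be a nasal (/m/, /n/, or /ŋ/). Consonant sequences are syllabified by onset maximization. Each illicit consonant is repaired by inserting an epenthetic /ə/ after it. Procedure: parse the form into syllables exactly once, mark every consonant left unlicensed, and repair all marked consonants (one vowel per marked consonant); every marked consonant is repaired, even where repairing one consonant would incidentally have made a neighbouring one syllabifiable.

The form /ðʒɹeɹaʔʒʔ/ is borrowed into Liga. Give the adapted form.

Syllabifying with onset maximization leaves /ð/, /ʒ/, /ʔ/, /ʒ/, /ʔ/ stranded (only a nasal (/m/, /n/, or /ŋ/) is licensed in coda position; onsets are limited to one consonant).
Each unlicensed consonant becomes the onset of a new syllable: /ð/ → /ðə/, /ʒ/ → /ʒə/, /ʔ/ → /ʔə/, /ʒ/ → /ʒə/, /ʔ/ → /ʔə/.

ðəʒəɹeɹaʔəʒəʔə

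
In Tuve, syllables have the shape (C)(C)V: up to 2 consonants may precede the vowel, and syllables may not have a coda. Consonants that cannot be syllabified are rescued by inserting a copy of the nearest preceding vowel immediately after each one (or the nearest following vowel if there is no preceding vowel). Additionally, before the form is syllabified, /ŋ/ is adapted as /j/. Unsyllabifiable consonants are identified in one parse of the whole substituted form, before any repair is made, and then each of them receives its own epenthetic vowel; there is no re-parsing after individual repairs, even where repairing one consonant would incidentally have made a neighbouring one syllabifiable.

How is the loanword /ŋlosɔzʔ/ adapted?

jlosɔzɔʔɔ

Substitution: /ŋ/ → /j/, giving /jlosɔzʔ/.
Under (C)(C)V, the unsyllabifiable consonants are /z/, /ʔ/ (no codas are permitted; onsets may contain at most 2 consonants).
Each unlicensed consonant becomes the onset of a new syllable: /z/ → /zɔ/, /ʔ/ → /ʔɔ/.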